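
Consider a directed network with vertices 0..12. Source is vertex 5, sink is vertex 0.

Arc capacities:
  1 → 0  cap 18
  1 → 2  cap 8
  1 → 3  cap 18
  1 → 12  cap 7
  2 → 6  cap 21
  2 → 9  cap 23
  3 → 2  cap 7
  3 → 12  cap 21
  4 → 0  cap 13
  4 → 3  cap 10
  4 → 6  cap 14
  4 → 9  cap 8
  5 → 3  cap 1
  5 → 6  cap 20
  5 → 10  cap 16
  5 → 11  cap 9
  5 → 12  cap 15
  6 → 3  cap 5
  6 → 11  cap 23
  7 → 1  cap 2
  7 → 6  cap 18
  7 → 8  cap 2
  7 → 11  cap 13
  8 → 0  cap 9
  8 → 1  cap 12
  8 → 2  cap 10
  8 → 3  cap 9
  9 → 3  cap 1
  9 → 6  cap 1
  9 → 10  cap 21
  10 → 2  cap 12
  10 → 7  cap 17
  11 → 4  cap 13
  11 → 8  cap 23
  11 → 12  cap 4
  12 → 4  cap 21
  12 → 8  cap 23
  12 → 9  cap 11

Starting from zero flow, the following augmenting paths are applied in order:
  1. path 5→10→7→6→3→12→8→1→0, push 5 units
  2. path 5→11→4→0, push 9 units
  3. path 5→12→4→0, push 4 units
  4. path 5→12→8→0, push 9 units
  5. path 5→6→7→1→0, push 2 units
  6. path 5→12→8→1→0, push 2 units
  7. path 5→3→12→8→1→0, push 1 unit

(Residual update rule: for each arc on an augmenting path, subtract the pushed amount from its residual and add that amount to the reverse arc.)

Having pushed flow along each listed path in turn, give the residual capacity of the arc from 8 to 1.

after path 1 (5→10→7→6→3→12→8→1→0, push 5): res(8,1)=7
after path 2 (5→11→4→0, push 9): res(8,1)=7
after path 3 (5→12→4→0, push 4): res(8,1)=7
after path 4 (5→12→8→0, push 9): res(8,1)=7
after path 5 (5→6→7→1→0, push 2): res(8,1)=7
after path 6 (5→12→8→1→0, push 2): res(8,1)=5
after path 7 (5→3→12→8→1→0, push 1): res(8,1)=4

Residual capacity of (8,1): 4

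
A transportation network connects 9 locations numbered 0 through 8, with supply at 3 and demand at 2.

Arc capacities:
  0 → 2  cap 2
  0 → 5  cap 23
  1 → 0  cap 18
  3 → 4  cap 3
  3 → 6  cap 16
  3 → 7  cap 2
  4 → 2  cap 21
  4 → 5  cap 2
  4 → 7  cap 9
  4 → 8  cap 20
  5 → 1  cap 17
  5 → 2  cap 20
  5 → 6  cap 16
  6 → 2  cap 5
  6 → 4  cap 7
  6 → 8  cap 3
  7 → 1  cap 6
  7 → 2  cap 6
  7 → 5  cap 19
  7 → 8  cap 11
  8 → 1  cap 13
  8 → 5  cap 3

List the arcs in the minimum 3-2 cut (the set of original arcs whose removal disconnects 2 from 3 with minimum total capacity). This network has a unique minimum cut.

augment #1: 3→4→2 push 3
augment #2: 3→6→2 push 5
augment #3: 3→7→2 push 2
augment #4: 3→6→4→2 push 7
augment #5: 3→6→8→5→2 push 3
max flow = 20; residual-reachable set from 3 gives S-side
cut edges (S→T): {(3,4), (3,7), (6,2), (6,4), (6,8)} total cap 20

Min-cut arcs: {(3,4), (3,7), (6,2), (6,4), (6,8)} (total capacity 20)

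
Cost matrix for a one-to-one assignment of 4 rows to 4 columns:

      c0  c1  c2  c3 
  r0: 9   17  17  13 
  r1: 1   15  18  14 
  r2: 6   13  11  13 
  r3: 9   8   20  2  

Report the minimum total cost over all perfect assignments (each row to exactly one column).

Minimum assignment cost: 31

optimal assignment: row0→col1 (cost 17), row1→col0 (cost 1), row2→col2 (cost 11), row3→col3 (cost 2)
total = 17 + 1 + 11 + 2 = 31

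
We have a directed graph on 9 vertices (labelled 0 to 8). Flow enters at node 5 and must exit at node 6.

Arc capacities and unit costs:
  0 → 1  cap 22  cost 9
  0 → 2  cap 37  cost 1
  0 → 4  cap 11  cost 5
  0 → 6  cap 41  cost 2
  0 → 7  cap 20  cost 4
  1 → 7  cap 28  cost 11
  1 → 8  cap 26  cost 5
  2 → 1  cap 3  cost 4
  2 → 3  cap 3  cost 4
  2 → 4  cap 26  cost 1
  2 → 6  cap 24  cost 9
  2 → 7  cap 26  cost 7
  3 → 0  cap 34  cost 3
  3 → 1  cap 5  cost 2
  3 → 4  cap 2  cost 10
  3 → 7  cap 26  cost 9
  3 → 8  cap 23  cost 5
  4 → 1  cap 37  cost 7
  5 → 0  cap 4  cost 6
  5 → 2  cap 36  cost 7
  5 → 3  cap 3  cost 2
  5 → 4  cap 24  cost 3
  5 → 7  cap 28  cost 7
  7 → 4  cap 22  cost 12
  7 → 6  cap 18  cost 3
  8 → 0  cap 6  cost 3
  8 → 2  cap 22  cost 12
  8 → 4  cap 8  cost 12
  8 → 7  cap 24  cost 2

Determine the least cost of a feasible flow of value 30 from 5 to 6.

shortest-cost path #1: 5→3→0→6 push 3 @ unit cost 7 (adds 21)
shortest-cost path #2: 5→0→6 push 4 @ unit cost 8 (adds 32)
shortest-cost path #3: 5→7→6 push 18 @ unit cost 10 (adds 180)
shortest-cost path #4: 5→2→6 push 5 @ unit cost 16 (adds 80)
total cost = 313

Minimum cost for 30 units: 313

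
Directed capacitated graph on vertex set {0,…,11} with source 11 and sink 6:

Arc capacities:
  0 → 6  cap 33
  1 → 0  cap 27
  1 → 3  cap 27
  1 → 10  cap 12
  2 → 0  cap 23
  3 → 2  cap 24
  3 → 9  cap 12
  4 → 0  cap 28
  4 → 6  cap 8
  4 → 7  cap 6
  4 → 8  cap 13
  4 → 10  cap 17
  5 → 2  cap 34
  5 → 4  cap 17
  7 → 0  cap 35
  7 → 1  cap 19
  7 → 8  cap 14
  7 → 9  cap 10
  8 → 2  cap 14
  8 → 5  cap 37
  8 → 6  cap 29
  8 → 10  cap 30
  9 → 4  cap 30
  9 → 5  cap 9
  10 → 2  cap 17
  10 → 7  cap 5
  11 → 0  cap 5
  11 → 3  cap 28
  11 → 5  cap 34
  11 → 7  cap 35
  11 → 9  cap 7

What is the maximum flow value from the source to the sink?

augment #1: 11→0→6 bottleneck 5, total now 5
augment #2: 11→5→4→6 bottleneck 8, total now 13
augment #3: 11→7→0→6 bottleneck 28, total now 41
augment #4: 11→7→8→6 bottleneck 7, total now 48
augment #5: 11→5→4→8→6 bottleneck 9, total now 57
augment #6: 11→9→4→8→6 bottleneck 4, total now 61
augment #7: 11→9→4→7→8→6 bottleneck 3, total now 64
augment #8: 11→3→2→0→7→8→6 bottleneck 4, total now 68

Maximum flow value: 68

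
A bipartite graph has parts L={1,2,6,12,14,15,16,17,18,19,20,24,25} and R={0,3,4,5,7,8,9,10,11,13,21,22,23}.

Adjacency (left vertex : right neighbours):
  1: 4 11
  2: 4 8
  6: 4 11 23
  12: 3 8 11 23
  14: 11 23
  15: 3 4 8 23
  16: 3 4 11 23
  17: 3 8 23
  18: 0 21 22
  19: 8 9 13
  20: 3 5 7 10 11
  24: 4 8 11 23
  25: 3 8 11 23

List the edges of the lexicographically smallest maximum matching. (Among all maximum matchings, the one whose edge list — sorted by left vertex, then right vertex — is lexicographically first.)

Lex-smallest maximum matching: {(1,4), (2,8), (6,11), (12,3), (14,23), (18,0), (19,9), (20,5)}

|M| = 8 (so the lex-smallest maximum matching has 8 edges)
process left vertices in ascending order; for each, take the smallest-labelled available neighbour that still permits 8 edges overall, or leave it unmatched if none does
lex-smallest matching: {1-4, 2-8, 6-11, 12-3, 14-23, 18-0, 19-9, 20-5}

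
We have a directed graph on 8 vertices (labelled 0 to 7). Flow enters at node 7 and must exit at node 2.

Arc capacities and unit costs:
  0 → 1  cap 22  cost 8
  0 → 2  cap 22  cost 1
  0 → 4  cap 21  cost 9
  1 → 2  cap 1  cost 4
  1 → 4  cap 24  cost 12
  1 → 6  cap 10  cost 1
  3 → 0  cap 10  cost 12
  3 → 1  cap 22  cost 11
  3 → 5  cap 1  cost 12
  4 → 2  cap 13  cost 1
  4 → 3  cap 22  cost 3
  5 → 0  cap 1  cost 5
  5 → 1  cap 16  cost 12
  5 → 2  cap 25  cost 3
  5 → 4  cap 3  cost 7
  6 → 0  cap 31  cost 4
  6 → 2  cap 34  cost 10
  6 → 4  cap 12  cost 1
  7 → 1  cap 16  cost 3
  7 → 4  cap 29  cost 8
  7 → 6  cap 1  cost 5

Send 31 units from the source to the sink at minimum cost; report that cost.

shortest-cost path #1: 7→1→6→4→2 push 10 @ unit cost 6 (adds 60)
shortest-cost path #2: 7→1→2 push 1 @ unit cost 7 (adds 7)
shortest-cost path #3: 7→6→4→2 push 1 @ unit cost 7 (adds 7)
shortest-cost path #4: 7→4→2 push 2 @ unit cost 9 (adds 18)
shortest-cost path #5: 7→4→6→0→2 push 11 @ unit cost 12 (adds 132)
shortest-cost path #6: 7→4→3→0→2 push 6 @ unit cost 24 (adds 144)
total cost = 368

Minimum cost for 31 units: 368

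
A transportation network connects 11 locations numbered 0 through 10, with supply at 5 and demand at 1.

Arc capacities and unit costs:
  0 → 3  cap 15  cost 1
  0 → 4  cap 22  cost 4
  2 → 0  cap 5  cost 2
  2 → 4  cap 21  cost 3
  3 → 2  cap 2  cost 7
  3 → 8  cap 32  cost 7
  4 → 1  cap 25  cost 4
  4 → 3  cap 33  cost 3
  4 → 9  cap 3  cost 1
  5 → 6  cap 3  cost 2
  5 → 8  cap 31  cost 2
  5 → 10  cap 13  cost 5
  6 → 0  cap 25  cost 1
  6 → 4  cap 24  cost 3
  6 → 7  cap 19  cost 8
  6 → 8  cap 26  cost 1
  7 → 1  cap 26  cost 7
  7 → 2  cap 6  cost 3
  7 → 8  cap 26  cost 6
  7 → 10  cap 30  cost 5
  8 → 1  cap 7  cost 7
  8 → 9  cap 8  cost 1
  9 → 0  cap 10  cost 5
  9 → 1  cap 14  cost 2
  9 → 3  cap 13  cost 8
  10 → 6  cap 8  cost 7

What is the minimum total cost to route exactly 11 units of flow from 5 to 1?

Minimum cost for 11 units: 64

shortest-cost path #1: 5→8→9→1 push 8 @ unit cost 5 (adds 40)
shortest-cost path #2: 5→6→4→9→1 push 3 @ unit cost 8 (adds 24)
total cost = 64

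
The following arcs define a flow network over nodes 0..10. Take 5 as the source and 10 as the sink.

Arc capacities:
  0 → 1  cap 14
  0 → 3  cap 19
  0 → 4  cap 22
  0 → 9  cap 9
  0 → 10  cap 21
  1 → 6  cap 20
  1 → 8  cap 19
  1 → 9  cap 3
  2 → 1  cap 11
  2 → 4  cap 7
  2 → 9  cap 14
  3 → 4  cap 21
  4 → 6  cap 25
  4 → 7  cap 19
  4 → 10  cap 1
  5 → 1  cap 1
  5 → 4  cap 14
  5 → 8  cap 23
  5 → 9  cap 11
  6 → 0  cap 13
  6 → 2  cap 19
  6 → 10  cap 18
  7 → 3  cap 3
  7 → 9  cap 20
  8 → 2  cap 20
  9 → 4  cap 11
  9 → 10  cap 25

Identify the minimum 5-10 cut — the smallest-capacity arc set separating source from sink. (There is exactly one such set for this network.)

augment #1: 5→4→10 push 1
augment #2: 5→9→10 push 11
augment #3: 5→1→6→10 push 1
augment #4: 5→4→6→10 push 13
augment #5: 5→8→2→9→10 push 14
augment #6: 5→8→2→1→6→10 push 4
augment #7: 5→8→2→1→6→0→10 push 2
max flow = 46; residual-reachable set from 5 gives S-side
cut edges (S→T): {(5,1), (5,4), (5,9), (8,2)} total cap 46

Min-cut arcs: {(5,1), (5,4), (5,9), (8,2)} (total capacity 46)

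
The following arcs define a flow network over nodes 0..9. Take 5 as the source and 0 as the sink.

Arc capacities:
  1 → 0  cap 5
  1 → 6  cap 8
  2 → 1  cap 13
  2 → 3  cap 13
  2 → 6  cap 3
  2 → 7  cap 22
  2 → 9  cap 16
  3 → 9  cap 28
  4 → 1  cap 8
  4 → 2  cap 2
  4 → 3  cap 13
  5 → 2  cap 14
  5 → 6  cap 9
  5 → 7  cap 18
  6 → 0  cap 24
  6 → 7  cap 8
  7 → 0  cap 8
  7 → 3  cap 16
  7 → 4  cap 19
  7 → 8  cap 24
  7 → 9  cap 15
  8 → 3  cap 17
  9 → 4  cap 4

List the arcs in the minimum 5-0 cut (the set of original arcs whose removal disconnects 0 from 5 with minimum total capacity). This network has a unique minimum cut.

augment #1: 5→6→0 push 9
augment #2: 5→7→0 push 8
augment #3: 5→2→1→0 push 5
augment #4: 5→2→6→0 push 3
augment #5: 5→2→1→6→0 push 6
augment #6: 5→7→4→1→6→0 push 2
max flow = 33; residual-reachable set from 5 gives S-side
cut edges (S→T): {(1,0), (1,6), (2,6), (5,6), (7,0)} total cap 33

Min-cut arcs: {(1,0), (1,6), (2,6), (5,6), (7,0)} (total capacity 33)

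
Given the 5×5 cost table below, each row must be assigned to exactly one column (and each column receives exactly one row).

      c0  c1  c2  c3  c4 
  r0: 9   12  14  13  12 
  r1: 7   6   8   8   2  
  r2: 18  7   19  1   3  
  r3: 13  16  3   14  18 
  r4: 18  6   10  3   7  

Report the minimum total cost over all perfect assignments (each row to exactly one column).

Minimum assignment cost: 21

optimal assignment: row0→col0 (cost 9), row1→col4 (cost 2), row2→col3 (cost 1), row3→col2 (cost 3), row4→col1 (cost 6)
total = 9 + 2 + 1 + 3 + 6 = 21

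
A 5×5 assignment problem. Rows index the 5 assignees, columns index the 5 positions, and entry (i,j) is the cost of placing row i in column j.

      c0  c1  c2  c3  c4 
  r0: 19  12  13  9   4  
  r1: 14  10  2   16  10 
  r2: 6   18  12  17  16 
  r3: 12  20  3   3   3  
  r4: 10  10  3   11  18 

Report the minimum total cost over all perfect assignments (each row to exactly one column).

Minimum assignment cost: 25

optimal assignment: row0→col4 (cost 4), row1→col2 (cost 2), row2→col0 (cost 6), row3→col3 (cost 3), row4→col1 (cost 10)
total = 4 + 2 + 6 + 3 + 10 = 25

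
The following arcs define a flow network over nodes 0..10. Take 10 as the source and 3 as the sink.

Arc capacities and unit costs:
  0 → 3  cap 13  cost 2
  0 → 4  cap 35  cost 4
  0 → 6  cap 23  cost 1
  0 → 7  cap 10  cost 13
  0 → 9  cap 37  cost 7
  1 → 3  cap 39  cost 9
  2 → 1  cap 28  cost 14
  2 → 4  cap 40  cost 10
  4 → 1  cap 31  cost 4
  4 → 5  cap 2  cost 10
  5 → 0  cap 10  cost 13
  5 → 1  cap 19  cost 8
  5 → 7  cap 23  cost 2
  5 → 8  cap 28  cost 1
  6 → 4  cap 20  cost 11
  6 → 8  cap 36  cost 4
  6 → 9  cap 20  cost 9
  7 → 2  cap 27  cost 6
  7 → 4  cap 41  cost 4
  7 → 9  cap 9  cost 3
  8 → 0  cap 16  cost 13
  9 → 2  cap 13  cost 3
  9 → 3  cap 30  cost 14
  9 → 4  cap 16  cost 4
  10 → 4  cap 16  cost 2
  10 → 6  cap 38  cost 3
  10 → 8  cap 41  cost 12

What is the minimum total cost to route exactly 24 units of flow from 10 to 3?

Minimum cost for 24 units: 416

shortest-cost path #1: 10→4→1→3 push 16 @ unit cost 15 (adds 240)
shortest-cost path #2: 10→6→8→0→3 push 8 @ unit cost 22 (adds 176)
total cost = 416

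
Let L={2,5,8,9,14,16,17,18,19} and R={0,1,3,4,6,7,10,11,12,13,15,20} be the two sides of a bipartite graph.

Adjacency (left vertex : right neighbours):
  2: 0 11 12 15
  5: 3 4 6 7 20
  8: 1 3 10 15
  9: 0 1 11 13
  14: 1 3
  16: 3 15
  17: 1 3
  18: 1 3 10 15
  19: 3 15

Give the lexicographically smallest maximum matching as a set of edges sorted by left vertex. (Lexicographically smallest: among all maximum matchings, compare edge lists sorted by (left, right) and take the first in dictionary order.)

|M| = 7 (so the lex-smallest maximum matching has 7 edges)
process left vertices in ascending order; for each, take the smallest-labelled available neighbour that still permits 7 edges overall, or leave it unmatched if none does
lex-smallest matching: {2-0, 5-4, 8-1, 9-11, 14-3, 16-15, 18-10}

Lex-smallest maximum matching: {(2,0), (5,4), (8,1), (9,11), (14,3), (16,15), (18,10)}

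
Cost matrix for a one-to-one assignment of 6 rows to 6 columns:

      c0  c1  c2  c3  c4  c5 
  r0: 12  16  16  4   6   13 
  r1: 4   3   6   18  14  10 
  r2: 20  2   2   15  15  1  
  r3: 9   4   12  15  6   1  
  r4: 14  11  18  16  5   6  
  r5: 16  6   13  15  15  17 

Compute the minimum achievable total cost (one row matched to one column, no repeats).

optimal assignment: row0→col3 (cost 4), row1→col0 (cost 4), row2→col2 (cost 2), row3→col5 (cost 1), row4→col4 (cost 5), row5→col1 (cost 6)
total = 4 + 4 + 2 + 1 + 5 + 6 = 22

Minimum assignment cost: 22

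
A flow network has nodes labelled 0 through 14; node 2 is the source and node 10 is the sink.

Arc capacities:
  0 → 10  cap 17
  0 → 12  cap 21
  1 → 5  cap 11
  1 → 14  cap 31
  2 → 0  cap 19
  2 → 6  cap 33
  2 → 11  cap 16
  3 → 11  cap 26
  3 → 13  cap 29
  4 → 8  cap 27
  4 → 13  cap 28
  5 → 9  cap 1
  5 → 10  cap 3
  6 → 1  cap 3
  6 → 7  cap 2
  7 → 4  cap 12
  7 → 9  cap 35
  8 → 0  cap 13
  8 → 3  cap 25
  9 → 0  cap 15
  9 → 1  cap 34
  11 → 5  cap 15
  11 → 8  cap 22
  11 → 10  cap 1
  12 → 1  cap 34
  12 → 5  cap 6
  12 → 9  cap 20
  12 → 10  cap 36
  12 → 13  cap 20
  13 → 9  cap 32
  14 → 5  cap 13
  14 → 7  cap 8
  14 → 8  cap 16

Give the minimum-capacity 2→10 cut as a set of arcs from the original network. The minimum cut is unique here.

Min-cut arcs: {(2,0), (2,11), (6,1), (6,7)} (total capacity 40)

augment #1: 2→0→10 push 17
augment #2: 2→11→10 push 1
augment #3: 2→0→12→10 push 2
augment #4: 2→11→5→10 push 3
augment #5: 2→11→8→0→12→10 push 12
augment #6: 2→6→7→9→0→12→10 push 2
augment #7: 2→6→1→5→9→0→12→10 push 1
augment #8: 2→6→1→14→8→0→12→10 push 1
augment #9: 2→6→1→14→7→9→0→12→10 push 1
max flow = 40; residual-reachable set from 2 gives S-side
cut edges (S→T): {(2,0), (2,11), (6,1), (6,7)} total cap 40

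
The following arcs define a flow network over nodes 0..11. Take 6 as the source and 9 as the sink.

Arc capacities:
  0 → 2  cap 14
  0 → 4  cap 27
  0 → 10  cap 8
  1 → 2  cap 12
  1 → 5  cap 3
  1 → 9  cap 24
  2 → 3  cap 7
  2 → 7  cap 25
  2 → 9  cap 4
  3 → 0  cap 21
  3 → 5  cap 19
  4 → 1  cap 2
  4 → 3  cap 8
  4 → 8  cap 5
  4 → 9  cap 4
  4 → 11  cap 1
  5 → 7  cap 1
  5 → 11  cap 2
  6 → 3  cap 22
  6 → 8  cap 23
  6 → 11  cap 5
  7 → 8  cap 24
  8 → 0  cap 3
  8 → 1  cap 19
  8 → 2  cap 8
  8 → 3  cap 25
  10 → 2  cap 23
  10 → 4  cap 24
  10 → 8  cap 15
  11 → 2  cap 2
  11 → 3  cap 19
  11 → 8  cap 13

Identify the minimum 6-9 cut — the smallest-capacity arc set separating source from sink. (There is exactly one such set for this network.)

augment #1: 6→8→1→9 push 19
augment #2: 6→8→2→9 push 4
augment #3: 6→3→0→4→9 push 4
augment #4: 6→3→0→4→1→9 push 2
max flow = 29; residual-reachable set from 6 gives S-side
cut edges (S→T): {(2,9), (4,1), (4,9), (8,1)} total cap 29

Min-cut arcs: {(2,9), (4,1), (4,9), (8,1)} (total capacity 29)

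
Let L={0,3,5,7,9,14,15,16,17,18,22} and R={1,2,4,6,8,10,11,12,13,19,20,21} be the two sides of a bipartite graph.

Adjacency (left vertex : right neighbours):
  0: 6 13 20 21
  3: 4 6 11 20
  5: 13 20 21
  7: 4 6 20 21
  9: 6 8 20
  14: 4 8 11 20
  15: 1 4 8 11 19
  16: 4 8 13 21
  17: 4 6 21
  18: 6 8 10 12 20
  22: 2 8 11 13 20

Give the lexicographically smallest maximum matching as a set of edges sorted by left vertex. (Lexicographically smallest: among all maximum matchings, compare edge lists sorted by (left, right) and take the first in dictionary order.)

|M| = 10 (so the lex-smallest maximum matching has 10 edges)
process left vertices in ascending order; for each, take the smallest-labelled available neighbour that still permits 10 edges overall, or leave it unmatched if none does
lex-smallest matching: {0-6, 3-4, 5-13, 7-20, 9-8, 14-11, 15-1, 16-21, 18-10, 22-2}

Lex-smallest maximum matching: {(0,6), (3,4), (5,13), (7,20), (9,8), (14,11), (15,1), (16,21), (18,10), (22,2)}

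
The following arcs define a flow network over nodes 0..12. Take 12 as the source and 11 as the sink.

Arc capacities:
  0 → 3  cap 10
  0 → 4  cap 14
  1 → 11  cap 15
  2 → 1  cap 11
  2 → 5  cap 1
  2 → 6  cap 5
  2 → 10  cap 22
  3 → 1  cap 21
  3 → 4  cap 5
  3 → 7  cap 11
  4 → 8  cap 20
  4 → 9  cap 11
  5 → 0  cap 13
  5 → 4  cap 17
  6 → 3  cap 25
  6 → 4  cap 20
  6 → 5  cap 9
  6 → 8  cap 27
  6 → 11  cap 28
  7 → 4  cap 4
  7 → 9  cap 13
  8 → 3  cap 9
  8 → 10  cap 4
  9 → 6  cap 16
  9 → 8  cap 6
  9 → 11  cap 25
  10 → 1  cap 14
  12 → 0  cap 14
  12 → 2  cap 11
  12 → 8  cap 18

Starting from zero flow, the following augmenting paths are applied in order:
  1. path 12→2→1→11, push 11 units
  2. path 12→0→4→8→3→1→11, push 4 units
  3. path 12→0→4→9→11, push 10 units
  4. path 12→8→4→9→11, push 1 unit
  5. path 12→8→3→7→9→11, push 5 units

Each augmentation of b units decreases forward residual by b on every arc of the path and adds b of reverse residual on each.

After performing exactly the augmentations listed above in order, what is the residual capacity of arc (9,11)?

after path 1 (12→2→1→11, push 11): res(9,11)=25
after path 2 (12→0→4→8→3→1→11, push 4): res(9,11)=25
after path 3 (12→0→4→9→11, push 10): res(9,11)=15
after path 4 (12→8→4→9→11, push 1): res(9,11)=14
after path 5 (12→8→3→7→9→11, push 5): res(9,11)=9

Residual capacity of (9,11): 9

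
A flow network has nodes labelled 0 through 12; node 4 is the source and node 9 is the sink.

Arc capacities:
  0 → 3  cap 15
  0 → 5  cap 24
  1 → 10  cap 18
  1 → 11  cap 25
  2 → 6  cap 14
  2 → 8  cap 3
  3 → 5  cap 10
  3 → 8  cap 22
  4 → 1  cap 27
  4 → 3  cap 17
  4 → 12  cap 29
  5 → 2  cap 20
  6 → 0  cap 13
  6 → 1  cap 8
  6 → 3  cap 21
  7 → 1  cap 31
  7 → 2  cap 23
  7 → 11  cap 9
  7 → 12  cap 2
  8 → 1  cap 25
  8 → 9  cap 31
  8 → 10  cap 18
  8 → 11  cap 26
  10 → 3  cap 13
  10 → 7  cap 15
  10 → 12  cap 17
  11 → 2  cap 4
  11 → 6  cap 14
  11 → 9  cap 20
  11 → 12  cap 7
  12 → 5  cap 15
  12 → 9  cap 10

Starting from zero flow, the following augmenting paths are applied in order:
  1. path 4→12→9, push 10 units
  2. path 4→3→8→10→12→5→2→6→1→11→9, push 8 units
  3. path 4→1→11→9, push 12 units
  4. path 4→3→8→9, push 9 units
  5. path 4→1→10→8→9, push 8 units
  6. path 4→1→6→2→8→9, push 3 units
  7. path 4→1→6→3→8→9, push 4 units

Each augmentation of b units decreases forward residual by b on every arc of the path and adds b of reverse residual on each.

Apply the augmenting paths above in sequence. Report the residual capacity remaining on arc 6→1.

Residual capacity of (6,1): 7

after path 1 (4→12→9, push 10): res(6,1)=8
after path 2 (4→3→8→10→12→5→2→6→1→11→9, push 8): res(6,1)=0
after path 3 (4→1→11→9, push 12): res(6,1)=0
after path 4 (4→3→8→9, push 9): res(6,1)=0
after path 5 (4→1→10→8→9, push 8): res(6,1)=0
after path 6 (4→1→6→2→8→9, push 3): res(6,1)=3
after path 7 (4→1→6→3→8→9, push 4): res(6,1)=7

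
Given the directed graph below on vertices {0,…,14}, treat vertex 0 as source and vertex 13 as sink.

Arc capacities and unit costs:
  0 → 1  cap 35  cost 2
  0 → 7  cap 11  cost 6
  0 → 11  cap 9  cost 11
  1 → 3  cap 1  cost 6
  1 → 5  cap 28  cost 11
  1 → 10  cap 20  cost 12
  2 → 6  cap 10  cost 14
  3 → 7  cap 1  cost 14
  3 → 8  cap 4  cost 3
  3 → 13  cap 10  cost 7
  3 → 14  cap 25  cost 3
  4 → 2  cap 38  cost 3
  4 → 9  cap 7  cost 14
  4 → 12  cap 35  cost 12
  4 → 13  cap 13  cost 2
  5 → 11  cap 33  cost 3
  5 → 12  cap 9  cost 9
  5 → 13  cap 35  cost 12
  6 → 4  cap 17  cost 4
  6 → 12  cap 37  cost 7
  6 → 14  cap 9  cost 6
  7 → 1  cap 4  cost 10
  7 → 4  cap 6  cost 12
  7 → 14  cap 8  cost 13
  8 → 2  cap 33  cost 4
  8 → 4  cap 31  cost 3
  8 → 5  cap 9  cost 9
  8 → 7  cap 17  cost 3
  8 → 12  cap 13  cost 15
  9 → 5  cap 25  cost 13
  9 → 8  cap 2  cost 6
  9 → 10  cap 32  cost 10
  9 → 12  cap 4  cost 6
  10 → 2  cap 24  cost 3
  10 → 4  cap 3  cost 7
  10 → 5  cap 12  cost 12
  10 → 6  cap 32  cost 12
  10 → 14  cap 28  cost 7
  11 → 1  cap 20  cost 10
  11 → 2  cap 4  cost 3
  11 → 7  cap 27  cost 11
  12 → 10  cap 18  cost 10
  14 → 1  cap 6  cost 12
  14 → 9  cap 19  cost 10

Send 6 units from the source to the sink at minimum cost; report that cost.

shortest-cost path #1: 0→1→3→13 push 1 @ unit cost 15 (adds 15)
shortest-cost path #2: 0→7→4→13 push 5 @ unit cost 20 (adds 100)
total cost = 115

Minimum cost for 6 units: 115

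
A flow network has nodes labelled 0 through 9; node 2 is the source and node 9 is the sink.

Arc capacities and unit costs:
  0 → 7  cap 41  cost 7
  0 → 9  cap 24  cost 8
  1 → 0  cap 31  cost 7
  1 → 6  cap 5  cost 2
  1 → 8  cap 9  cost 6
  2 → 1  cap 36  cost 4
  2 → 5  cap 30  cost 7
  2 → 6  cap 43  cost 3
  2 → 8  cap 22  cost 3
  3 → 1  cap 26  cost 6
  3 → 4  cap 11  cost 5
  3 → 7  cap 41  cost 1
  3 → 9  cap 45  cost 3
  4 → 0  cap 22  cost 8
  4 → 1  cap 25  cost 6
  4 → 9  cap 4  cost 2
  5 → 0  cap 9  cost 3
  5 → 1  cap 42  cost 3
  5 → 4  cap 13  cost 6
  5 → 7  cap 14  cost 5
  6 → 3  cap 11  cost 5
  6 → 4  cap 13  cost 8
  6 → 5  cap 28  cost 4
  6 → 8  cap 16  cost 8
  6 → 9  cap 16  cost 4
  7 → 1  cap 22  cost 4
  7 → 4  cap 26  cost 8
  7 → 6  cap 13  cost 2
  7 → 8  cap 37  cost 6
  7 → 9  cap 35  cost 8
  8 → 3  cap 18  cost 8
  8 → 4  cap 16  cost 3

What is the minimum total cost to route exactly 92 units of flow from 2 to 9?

shortest-cost path #1: 2→6→9 push 16 @ unit cost 7 (adds 112)
shortest-cost path #2: 2→8→4→9 push 4 @ unit cost 8 (adds 32)
shortest-cost path #3: 2→6→3→9 push 11 @ unit cost 11 (adds 121)
shortest-cost path #4: 2→8→3→9 push 18 @ unit cost 14 (adds 252)
shortest-cost path #5: 2→5→0→9 push 9 @ unit cost 18 (adds 162)
shortest-cost path #6: 2→1→0→9 push 15 @ unit cost 19 (adds 285)
shortest-cost path #7: 2→5→7→9 push 14 @ unit cost 20 (adds 280)
shortest-cost path #8: 2→1→0→7→9 push 5 @ unit cost 26 (adds 130)
total cost = 1374

Minimum cost for 92 units: 1374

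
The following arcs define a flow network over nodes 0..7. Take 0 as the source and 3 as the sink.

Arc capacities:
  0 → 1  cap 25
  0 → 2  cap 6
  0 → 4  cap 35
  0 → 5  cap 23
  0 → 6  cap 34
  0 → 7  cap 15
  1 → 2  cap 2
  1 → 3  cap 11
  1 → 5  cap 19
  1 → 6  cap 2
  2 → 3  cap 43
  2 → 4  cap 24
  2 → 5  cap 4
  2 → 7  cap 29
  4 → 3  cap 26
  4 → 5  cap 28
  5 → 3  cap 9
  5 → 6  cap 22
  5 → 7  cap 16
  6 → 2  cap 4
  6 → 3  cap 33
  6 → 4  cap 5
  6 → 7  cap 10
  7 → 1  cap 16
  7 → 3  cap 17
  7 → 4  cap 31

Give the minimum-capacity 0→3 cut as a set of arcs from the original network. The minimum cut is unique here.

Min-cut arcs: {(0,2), (1,2), (1,3), (4,3), (5,3), (6,2), (6,3), (7,3)} (total capacity 108)

augment #1: 0→1→3 push 11
augment #2: 0→2→3 push 6
augment #3: 0→4→3 push 26
augment #4: 0→5→3 push 9
augment #5: 0→6→3 push 33
augment #6: 0→7→3 push 15
augment #7: 0→1→2→3 push 2
augment #8: 0→5→7→3 push 2
augment #9: 0→6→2→3 push 1
augment #10: 0→1→6→2→3 push 2
augment #11: 0→5→6→2→3 push 1
max flow = 108; residual-reachable set from 0 gives S-side
cut edges (S→T): {(0,2), (1,2), (1,3), (4,3), (5,3), (6,2), (6,3), (7,3)} total cap 108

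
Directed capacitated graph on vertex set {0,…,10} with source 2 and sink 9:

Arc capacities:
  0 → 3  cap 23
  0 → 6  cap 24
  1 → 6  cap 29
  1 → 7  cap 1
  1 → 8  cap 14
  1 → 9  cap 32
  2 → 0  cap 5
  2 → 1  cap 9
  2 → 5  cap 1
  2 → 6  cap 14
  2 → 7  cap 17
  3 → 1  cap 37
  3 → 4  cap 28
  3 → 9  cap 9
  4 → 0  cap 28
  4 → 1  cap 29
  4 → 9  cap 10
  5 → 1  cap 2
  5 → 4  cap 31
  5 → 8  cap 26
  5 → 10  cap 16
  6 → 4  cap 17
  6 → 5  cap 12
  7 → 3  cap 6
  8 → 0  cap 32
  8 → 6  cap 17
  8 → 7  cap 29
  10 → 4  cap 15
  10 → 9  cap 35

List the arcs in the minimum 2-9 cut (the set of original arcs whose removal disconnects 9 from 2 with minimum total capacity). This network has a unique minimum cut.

augment #1: 2→1→9 push 9
augment #2: 2→0→3→9 push 5
augment #3: 2→5→1→9 push 1
augment #4: 2→6→4→9 push 10
augment #5: 2→7→3→9 push 4
augment #6: 2→6→4→1→9 push 4
augment #7: 2→7→3→1→9 push 2
max flow = 35; residual-reachable set from 2 gives S-side
cut edges (S→T): {(2,0), (2,1), (2,5), (2,6), (7,3)} total cap 35

Min-cut arcs: {(2,0), (2,1), (2,5), (2,6), (7,3)} (total capacity 35)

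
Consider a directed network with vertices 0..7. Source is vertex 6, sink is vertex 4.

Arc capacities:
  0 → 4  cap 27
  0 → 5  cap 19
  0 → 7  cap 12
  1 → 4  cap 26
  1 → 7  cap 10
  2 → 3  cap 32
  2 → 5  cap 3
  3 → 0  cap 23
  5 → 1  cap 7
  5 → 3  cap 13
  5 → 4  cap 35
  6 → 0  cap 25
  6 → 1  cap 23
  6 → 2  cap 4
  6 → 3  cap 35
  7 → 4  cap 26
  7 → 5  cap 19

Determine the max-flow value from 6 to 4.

augment #1: 6→0→4 bottleneck 25, total now 25
augment #2: 6→1→4 bottleneck 23, total now 48
augment #3: 6→2→5→4 bottleneck 3, total now 51
augment #4: 6→3→0→4 bottleneck 2, total now 53
augment #5: 6→3→0→5→4 bottleneck 19, total now 72
augment #6: 6→3→0→7→4 bottleneck 2, total now 74

Maximum flow value: 74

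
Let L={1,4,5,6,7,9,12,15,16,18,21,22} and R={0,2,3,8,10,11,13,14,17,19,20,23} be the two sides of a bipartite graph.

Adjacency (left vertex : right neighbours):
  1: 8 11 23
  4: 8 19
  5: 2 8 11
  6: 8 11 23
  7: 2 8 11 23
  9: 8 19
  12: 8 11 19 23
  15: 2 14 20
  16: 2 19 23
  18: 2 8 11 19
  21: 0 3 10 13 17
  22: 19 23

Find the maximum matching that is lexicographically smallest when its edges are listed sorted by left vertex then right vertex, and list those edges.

Lex-smallest maximum matching: {(1,8), (4,19), (5,2), (6,11), (7,23), (15,14), (21,0)}

|M| = 7 (so the lex-smallest maximum matching has 7 edges)
process left vertices in ascending order; for each, take the smallest-labelled available neighbour that still permits 7 edges overall, or leave it unmatched if none does
lex-smallest matching: {1-8, 4-19, 5-2, 6-11, 7-23, 15-14, 21-0}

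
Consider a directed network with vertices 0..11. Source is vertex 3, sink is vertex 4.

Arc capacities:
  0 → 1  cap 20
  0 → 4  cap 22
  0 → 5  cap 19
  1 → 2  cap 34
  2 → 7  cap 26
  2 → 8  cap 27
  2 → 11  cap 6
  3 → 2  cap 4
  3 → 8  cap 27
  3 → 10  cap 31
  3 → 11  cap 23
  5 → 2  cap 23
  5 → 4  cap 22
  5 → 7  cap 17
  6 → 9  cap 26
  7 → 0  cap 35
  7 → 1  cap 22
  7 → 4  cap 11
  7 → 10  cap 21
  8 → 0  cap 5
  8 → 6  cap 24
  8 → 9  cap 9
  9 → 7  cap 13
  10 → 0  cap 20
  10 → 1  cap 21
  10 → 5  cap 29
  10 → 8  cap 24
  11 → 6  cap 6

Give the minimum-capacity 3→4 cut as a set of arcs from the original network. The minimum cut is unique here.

Min-cut arcs: {(3,2), (3,10), (8,0), (9,7)} (total capacity 53)

augment #1: 3→2→7→4 push 4
augment #2: 3→8→0→4 push 5
augment #3: 3→10→0→4 push 17
augment #4: 3→10→5→4 push 14
augment #5: 3→8→9→7→4 push 7
augment #6: 3→8→9→7→0→5→4 push 2
augment #7: 3→8→6→9→7→0→5→4 push 4
max flow = 53; residual-reachable set from 3 gives S-side
cut edges (S→T): {(3,2), (3,10), (8,0), (9,7)} total cap 53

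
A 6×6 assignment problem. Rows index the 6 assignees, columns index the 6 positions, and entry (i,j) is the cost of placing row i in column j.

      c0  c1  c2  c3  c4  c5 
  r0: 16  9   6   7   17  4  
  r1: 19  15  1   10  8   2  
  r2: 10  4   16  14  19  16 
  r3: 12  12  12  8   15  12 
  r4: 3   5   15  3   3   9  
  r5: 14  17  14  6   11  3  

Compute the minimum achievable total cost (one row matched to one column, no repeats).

Minimum assignment cost: 30

one of 2 optimal assignments: row0→col3 (cost 7), row1→col2 (cost 1), row2→col1 (cost 4), row3→col0 (cost 12), row4→col4 (cost 3), row5→col5 (cost 3)
total = 7 + 1 + 4 + 12 + 3 + 3 = 30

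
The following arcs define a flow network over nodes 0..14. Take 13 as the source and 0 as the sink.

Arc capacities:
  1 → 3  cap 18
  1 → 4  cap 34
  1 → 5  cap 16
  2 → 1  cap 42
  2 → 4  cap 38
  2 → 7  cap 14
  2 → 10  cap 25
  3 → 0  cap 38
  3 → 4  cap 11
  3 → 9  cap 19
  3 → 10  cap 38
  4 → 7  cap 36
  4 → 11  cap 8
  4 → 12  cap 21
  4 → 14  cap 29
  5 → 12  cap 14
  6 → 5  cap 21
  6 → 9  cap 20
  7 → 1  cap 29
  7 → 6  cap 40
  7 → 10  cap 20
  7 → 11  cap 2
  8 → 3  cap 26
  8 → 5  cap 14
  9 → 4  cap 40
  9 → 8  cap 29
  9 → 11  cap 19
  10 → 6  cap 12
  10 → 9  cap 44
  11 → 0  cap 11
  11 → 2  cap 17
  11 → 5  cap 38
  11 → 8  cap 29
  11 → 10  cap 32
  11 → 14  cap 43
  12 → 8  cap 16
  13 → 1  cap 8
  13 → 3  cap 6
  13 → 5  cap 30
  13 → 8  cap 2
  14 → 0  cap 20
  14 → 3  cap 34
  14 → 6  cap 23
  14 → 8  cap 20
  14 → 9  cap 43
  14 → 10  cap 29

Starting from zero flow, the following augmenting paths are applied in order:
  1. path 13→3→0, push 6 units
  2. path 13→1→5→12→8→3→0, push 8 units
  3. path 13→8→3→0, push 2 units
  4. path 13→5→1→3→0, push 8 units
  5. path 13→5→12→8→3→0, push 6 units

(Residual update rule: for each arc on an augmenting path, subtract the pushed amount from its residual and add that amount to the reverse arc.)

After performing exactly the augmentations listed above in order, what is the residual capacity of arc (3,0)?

after path 1 (13→3→0, push 6): res(3,0)=32
after path 2 (13→1→5→12→8→3→0, push 8): res(3,0)=24
after path 3 (13→8→3→0, push 2): res(3,0)=22
after path 4 (13→5→1→3→0, push 8): res(3,0)=14
after path 5 (13→5→12→8→3→0, push 6): res(3,0)=8

Residual capacity of (3,0): 8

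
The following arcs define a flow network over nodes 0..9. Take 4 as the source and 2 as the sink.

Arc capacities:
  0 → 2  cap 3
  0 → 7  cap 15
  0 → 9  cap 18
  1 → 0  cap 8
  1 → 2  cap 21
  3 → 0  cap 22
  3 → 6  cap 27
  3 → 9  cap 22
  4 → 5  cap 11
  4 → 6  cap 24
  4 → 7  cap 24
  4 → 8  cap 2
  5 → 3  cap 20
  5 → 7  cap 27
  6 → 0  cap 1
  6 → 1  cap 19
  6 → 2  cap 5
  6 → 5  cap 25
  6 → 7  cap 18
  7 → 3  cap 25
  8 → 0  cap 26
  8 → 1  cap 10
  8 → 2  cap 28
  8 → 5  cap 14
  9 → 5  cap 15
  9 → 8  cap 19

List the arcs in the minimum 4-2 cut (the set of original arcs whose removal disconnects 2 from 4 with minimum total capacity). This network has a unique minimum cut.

augment #1: 4→6→2 push 5
augment #2: 4→8→2 push 2
augment #3: 4→6→0→2 push 1
augment #4: 4→6→1→2 push 18
augment #5: 4→5→3→0→2 push 2
augment #6: 4→5→3→6→1→2 push 1
augment #7: 4→5→3→9→8→2 push 8
augment #8: 4→7→3→9→8→2 push 11
max flow = 48; residual-reachable set from 4 gives S-side
cut edges (S→T): {(0,2), (4,8), (6,1), (6,2), (9,8)} total cap 48

Min-cut arcs: {(0,2), (4,8), (6,1), (6,2), (9,8)} (total capacity 48)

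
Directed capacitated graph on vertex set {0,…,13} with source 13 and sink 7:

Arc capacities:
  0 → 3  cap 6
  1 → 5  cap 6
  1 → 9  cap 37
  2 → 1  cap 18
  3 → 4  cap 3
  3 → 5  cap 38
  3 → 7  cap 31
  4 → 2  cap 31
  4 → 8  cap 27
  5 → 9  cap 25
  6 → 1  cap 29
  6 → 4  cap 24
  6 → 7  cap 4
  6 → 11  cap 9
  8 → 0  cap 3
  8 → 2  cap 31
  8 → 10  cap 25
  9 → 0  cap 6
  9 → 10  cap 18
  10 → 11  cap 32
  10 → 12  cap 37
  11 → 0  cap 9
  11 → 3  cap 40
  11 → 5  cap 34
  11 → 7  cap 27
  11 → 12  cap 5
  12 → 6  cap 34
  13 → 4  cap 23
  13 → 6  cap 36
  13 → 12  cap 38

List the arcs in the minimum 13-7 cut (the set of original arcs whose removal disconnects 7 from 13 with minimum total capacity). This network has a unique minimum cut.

Min-cut arcs: {(0,3), (6,7), (6,11), (10,11)} (total capacity 51)

augment #1: 13→6→7 push 4
augment #2: 13→6→11→7 push 9
augment #3: 13→4→8→0→3→7 push 3
augment #4: 13→4→8→10→11→7 push 18
augment #5: 13→4→8→10→11→3→7 push 2
augment #6: 13→6→1→9→0→3→7 push 3
augment #7: 13→6→1→9→10→11→3→7 push 12
max flow = 51; residual-reachable set from 13 gives S-side
cut edges (S→T): {(0,3), (6,7), (6,11), (10,11)} total cap 51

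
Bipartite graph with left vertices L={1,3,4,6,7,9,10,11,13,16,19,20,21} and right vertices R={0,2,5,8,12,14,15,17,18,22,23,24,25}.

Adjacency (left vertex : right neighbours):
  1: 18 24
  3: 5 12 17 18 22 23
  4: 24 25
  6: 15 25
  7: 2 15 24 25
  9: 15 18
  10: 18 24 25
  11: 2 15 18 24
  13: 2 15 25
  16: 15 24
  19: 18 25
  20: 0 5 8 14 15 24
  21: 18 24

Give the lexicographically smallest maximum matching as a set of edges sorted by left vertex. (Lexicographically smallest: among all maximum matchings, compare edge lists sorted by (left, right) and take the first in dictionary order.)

|M| = 7 (so the lex-smallest maximum matching has 7 edges)
process left vertices in ascending order; for each, take the smallest-labelled available neighbour that still permits 7 edges overall, or leave it unmatched if none does
lex-smallest matching: {1-18, 3-5, 4-24, 6-15, 7-2, 10-25, 20-0}

Lex-smallest maximum matching: {(1,18), (3,5), (4,24), (6,15), (7,2), (10,25), (20,0)}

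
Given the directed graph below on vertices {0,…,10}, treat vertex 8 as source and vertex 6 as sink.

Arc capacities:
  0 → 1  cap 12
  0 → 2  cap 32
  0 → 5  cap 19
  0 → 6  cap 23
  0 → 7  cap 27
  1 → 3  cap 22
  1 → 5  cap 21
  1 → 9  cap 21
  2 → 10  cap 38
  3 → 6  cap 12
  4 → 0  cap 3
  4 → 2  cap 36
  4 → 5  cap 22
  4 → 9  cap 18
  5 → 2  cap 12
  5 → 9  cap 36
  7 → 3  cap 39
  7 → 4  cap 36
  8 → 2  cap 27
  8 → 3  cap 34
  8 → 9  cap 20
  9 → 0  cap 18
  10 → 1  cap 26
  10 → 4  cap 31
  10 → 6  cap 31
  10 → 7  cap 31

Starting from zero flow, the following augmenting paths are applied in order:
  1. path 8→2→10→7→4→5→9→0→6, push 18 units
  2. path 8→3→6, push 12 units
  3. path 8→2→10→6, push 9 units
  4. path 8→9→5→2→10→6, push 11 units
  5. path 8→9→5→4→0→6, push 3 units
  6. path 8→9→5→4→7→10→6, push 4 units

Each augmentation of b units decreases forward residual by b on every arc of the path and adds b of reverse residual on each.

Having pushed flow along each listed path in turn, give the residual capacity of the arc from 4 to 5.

after path 1 (8→2→10→7→4→5→9→0→6, push 18): res(4,5)=4
after path 2 (8→3→6, push 12): res(4,5)=4
after path 3 (8→2→10→6, push 9): res(4,5)=4
after path 4 (8→9→5→2→10→6, push 11): res(4,5)=4
after path 5 (8→9→5→4→0→6, push 3): res(4,5)=7
after path 6 (8→9→5→4→7→10→6, push 4): res(4,5)=11

Residual capacity of (4,5): 11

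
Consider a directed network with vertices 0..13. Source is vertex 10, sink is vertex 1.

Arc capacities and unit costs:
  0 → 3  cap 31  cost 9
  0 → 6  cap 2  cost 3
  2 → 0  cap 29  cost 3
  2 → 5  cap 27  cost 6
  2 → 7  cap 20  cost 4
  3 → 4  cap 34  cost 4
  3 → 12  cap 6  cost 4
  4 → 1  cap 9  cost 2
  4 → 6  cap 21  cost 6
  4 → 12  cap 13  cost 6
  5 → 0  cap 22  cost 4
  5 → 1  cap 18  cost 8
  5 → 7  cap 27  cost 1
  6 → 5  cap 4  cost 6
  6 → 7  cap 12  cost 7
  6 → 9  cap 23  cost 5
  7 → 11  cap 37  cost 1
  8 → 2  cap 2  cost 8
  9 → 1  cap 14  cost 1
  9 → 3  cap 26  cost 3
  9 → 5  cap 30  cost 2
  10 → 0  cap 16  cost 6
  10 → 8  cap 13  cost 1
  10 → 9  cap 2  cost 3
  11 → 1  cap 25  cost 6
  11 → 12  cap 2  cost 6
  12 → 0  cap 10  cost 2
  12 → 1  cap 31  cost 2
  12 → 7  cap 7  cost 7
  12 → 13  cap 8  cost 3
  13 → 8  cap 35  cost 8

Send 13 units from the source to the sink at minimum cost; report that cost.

Minimum cost for 13 units: 225

shortest-cost path #1: 10→9→1 push 2 @ unit cost 4 (adds 8)
shortest-cost path #2: 10→0→6→9→1 push 2 @ unit cost 15 (adds 30)
shortest-cost path #3: 10→8→2→7→11→1 push 2 @ unit cost 20 (adds 40)
shortest-cost path #4: 10→0→3→4→1 push 7 @ unit cost 21 (adds 147)
total cost = 225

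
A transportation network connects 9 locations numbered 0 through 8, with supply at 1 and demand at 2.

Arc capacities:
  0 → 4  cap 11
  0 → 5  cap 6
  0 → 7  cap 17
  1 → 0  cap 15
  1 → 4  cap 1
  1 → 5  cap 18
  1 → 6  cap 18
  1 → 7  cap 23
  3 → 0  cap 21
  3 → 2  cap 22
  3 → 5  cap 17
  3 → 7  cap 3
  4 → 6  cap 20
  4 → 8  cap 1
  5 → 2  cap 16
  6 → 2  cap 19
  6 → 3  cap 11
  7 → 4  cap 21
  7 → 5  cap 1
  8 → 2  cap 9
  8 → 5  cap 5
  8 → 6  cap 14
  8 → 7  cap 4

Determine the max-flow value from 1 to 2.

augment #1: 1→5→2 bottleneck 16, total now 16
augment #2: 1→6→2 bottleneck 18, total now 34
augment #3: 1→4→6→2 bottleneck 1, total now 35
augment #4: 1→0→4→8→2 bottleneck 1, total now 36
augment #5: 1→0→4→6→3→2 bottleneck 10, total now 46
augment #6: 1→7→4→6→3→2 bottleneck 1, total now 47

Maximum flow value: 47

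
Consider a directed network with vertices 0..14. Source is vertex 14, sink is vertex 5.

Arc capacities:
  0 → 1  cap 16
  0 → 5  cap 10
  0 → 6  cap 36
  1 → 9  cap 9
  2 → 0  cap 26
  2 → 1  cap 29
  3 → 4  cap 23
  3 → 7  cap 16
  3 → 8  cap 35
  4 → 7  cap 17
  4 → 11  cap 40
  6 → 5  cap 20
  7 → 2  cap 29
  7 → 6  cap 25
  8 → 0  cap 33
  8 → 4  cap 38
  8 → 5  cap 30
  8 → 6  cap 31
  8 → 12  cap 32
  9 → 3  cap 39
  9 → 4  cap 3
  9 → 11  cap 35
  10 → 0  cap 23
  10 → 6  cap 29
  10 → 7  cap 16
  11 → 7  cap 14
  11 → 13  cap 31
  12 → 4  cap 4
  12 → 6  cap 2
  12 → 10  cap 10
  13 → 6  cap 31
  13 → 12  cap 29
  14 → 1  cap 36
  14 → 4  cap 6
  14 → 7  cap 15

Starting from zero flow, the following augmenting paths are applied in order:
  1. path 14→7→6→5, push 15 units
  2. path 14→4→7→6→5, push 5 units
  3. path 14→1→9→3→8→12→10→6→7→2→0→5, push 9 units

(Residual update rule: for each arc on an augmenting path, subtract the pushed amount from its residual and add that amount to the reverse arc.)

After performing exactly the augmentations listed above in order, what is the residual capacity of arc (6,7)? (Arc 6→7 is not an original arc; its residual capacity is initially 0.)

Residual capacity of (6,7): 11

after path 1 (14→7→6→5, push 15): res(6,7)=15
after path 2 (14→4→7→6→5, push 5): res(6,7)=20
after path 3 (14→1→9→3→8→12→10→6→7→2→0→5, push 9): res(6,7)=11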